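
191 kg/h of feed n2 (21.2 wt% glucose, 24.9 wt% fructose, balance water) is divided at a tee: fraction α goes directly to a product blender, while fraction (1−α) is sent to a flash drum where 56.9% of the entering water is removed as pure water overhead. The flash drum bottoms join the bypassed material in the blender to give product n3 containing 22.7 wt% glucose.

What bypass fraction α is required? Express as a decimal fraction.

0.785

All 191×0.212 = 40.492 kg/h of glucose reaches n3, so n3 = 40.492/0.227 = 178.38 kg/h and vapour = 12.621 kg/h.
The evaporator receives (1−α)·191 of feed at 0.539 water and removes 0.569 of that water:
0.569×0.539×(1−α)×191 = 12.621
(1−α) = 12.621/58.578 = 0.2155;  α = 0.7845.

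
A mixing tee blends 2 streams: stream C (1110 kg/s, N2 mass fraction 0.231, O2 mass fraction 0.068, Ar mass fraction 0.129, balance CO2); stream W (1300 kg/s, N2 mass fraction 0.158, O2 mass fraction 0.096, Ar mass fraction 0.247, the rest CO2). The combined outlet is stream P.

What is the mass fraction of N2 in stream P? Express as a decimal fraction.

0.192

Total flow out = 1110 + 1300 = 2410 kg/s.
N2 in = 1110×0.231 + 1300×0.158 = 461.81 kg/s.
N2 mass fraction in P = 461.81/2410 = 0.192.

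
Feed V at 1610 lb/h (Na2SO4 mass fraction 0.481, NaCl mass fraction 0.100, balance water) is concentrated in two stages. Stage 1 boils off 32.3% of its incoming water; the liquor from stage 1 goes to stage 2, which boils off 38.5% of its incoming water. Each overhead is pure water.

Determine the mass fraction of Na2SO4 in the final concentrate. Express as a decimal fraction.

water in feed = 1610×0.419 = 674.59 lb/h.
After stage 1: water left = (1−0.323)×674.59 = 456.7; stream total = 1392.1 lb/h.
After stage 2: water left = (1−0.385)×456.7 = 280.87; final concentrate = 1216.3 lb/h.
Na2SO4 fraction = 774.41/1216.3 = 0.637.

0.637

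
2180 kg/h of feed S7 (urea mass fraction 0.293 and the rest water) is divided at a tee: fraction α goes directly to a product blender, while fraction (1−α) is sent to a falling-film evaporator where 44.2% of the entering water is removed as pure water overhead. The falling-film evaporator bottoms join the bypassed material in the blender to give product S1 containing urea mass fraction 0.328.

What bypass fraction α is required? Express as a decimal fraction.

All 2180×0.293 = 638.74 kg/h of urea reaches S1, so S1 = 638.74/0.328 = 1947.4 kg/h and vapour = 232.62 kg/h.
The evaporator receives (1−α)·2180 of feed at 0.707 water and removes 0.442 of that water:
0.442×0.707×(1−α)×2180 = 232.62
(1−α) = 232.62/681.24 = 0.3415;  α = 0.6585.

0.659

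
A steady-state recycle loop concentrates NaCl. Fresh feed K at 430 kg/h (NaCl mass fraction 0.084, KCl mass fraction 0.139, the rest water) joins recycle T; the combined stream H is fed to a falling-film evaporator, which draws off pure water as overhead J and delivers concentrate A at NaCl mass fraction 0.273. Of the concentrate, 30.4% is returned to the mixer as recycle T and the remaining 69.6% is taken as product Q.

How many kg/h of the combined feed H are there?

487.8 kg/h

Overall NaCl balance (none leaves overhead): NaCl in fresh feed = NaCl in product, i.e. 430×0.084 = (1−0.304)·A·0.273.
A = 36.12/(0.273×0.696) = 190.1 kg/h.
Recycle T = 0.304×190.1 = 57.79 kg/h.
Combined feed H = 430 + 57.79 = 487.79 kg/h.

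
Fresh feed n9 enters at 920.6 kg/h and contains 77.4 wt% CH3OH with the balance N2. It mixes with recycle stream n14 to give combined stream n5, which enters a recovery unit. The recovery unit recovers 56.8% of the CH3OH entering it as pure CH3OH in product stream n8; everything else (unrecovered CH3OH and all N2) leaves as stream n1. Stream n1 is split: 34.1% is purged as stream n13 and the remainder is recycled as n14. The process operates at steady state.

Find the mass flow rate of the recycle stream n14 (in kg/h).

685.7 kg/h

N2 enters only via n9 and leaves only via the purge: 920.6×0.226 = 0.341×(N2 in n1), and the recovery unit passes all N2, so N2 in n5 = N2 in n1 = 610.13 kg/h.
CH3OH in n5: m_A = 920.6×0.774 + (1−0.341)·(1−0.568)·m_A, so m_A = 712.54/0.7153 = 996.13 kg/h.
n1 = (1−0.568)×996.13 + 610.13 = 1040.5 kg/h.
Recycle n14 = (1−0.341)×1040.5 = 685.66 kg/h.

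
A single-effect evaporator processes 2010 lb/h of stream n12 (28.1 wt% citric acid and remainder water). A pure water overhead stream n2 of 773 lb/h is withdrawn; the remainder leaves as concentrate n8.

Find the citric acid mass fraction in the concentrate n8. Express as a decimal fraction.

0.457

citric acid is not removed: 2010×0.281 = 564.81 lb/h of citric acid enters n8.
Concentrate = 2010 − 773 = 1237 lb/h.
Mass fraction = 564.81/1237 = 0.457.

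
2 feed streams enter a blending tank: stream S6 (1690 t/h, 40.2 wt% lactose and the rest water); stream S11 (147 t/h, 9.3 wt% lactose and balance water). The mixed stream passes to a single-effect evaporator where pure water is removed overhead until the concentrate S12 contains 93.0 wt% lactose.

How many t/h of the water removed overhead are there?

1092 t/h

lactose entering = 1690×0.402 + 147×0.093 = 693.05 t/h.
All lactose reports to S12, so S12 = 693.05/0.930 = 745.22 t/h.
Total feed = 1837 t/h; overhead = 1837 − 745.22 = 1091.8 t/h.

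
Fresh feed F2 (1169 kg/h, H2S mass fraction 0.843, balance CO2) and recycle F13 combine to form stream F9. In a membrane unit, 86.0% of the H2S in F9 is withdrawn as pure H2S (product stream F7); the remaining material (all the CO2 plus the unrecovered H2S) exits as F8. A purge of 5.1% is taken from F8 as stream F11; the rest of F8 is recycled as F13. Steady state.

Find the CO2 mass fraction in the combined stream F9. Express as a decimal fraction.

0.760

CO2 enters only via F2 and leaves only via the purge: 1169×0.157 = 0.051×(CO2 in F8), and the membrane unit passes all CO2, so CO2 in F9 = CO2 in F8 = 3598.7 kg/h.
H2S in F9: m_A = 1169×0.843 + (1−0.051)·(1−0.860)·m_A, so m_A = 985.47/0.8671 = 1136.5 kg/h.
F9 = 1136.5 + 3598.7 = 4735.1 kg/h.
CO2 fraction in F9 = 3598.7/4735.1 = 0.760.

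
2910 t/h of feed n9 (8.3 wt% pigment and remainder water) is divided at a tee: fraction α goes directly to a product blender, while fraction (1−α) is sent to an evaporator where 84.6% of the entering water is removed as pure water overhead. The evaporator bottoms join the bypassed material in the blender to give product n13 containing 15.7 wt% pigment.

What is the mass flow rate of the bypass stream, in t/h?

All 2910×0.083 = 241.53 t/h of pigment reaches n13, so n13 = 241.53/0.157 = 1538.4 t/h and vapour = 1371.6 t/h.
The evaporator receives (1−α)·2910 of feed at 0.917 water and removes 0.846 of that water:
0.846×0.917×(1−α)×2910 = 1371.6
(1−α) = 1371.6/2257.5 = 0.6076;  α = 0.3924.
Bypass flow = 0.3924×2910 = 1142 t/h.

1142 t/h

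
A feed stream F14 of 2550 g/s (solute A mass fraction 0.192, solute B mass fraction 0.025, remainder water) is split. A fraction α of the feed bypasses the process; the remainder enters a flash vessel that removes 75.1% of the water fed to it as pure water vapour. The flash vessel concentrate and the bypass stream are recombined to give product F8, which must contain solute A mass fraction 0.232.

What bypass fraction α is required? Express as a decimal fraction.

All 2550×0.192 = 489.6 g/s of solute A reaches F8, so F8 = 489.6/0.232 = 2110.3 g/s and vapour = 439.66 g/s.
The evaporator receives (1−α)·2550 of feed at 0.783 water and removes 0.751 of that water:
0.751×0.783×(1−α)×2550 = 439.66
(1−α) = 439.66/1499.5 = 0.2932;  α = 0.7068.

0.707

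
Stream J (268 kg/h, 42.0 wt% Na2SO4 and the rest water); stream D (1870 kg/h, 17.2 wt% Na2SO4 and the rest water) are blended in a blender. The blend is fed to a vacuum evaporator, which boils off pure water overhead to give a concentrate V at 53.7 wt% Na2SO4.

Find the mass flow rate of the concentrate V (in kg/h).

808.6 kg/h

Na2SO4 entering = 268×0.420 + 1870×0.172 = 434.2 kg/h.
All Na2SO4 reports to V, so V = 434.2/0.537 = 808.57 kg/h.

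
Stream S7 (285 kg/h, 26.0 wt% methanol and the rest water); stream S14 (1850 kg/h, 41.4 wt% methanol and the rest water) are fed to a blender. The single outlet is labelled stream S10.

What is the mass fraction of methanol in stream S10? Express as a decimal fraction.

0.393

Total flow out = 285 + 1850 = 2135 kg/h.
methanol in = 285×0.260 + 1850×0.414 = 840 kg/h.
methanol mass fraction in S10 = 840/2135 = 0.393.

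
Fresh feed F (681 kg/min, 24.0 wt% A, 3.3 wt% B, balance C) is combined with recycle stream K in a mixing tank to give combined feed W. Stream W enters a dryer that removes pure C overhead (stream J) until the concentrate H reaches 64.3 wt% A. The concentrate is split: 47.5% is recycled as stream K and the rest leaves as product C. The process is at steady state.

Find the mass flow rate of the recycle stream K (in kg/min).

230 kg/min

Overall A balance (none leaves overhead): A in fresh feed = A in product, i.e. 681×0.240 = (1−0.475)·H·0.643.
H = 163.44/(0.643×0.525) = 484.16 kg/min.
Recycle K = 0.475×484.16 = 229.98 kg/min.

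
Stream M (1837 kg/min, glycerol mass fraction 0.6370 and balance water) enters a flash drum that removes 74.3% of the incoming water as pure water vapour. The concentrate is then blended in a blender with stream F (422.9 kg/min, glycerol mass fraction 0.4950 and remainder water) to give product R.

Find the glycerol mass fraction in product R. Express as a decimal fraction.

Vapour removed = 0.743×0.363×1837 = 495.46 kg/min; concentrate = 1341.5 kg/min.
glycerol reaching the mixer = 1170.2 (from concentrate) + 422.9×0.495 = 1379.5 kg/min.
Product flow = 1341.5 + 422.9 = 1764.4 kg/min; glycerol fraction = 0.7818.

0.7818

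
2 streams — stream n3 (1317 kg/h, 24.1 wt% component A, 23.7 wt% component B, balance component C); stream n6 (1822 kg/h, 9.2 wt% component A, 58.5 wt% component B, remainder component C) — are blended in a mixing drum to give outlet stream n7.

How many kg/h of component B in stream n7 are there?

component B out = component B in = 1317×0.237 + 1822×0.585 = 1378 kg/h.

1378 kg/h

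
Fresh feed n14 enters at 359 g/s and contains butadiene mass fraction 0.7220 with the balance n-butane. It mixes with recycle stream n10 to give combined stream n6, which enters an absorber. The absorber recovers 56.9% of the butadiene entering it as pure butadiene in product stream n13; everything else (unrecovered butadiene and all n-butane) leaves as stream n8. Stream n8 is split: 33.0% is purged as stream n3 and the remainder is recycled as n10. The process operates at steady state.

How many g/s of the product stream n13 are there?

butadiene in n6: m_A = 359×0.722 + (1−0.330)·(1−0.569)·m_A, so m_A = 259.2/0.7112 = 364.44 g/s.
Product n13 = 0.569×364.44 = 207.36 g/s.

207.4 g/s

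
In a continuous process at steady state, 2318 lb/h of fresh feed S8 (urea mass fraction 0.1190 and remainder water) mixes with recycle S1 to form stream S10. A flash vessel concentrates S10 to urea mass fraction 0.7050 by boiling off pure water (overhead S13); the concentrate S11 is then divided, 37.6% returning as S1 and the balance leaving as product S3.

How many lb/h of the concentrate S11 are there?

627 lb/h

Overall urea balance (none leaves overhead): urea in fresh feed = urea in product, i.e. 2318×0.119 = (1−0.376)·S11·0.705.
S11 = 275.84/(0.705×0.624) = 627.03 lb/h.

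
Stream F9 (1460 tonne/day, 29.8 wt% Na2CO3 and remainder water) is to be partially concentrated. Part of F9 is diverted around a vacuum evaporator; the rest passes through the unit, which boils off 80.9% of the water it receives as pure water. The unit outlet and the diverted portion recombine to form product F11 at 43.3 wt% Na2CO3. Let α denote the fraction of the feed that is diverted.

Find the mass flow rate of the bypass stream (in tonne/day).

658.5 tonne/day

All 1460×0.298 = 435.08 tonne/day of Na2CO3 reaches F11, so F11 = 435.08/0.433 = 1004.8 tonne/day and vapour = 455.2 tonne/day.
The evaporator receives (1−α)·1460 of feed at 0.702 water and removes 0.809 of that water:
0.809×0.702×(1−α)×1460 = 455.2
(1−α) = 455.2/829.16 = 0.5490;  α = 0.4510.
Bypass flow = 0.4510×1460 = 658.48 tonne/day.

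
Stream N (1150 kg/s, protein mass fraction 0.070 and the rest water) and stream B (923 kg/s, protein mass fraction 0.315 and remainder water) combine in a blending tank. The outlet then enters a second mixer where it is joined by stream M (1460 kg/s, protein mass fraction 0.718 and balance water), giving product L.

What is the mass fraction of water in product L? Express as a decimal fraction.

0.598

Overall, product flow = 3533 kg/s.
water in = 1150×0.930 + 923×0.685 + 1460×0.282 = 2113.5 kg/s.
water fraction in L = 0.598.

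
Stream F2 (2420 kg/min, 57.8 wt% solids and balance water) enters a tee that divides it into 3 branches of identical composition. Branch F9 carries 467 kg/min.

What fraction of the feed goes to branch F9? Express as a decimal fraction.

0.193

Fraction to F9 = 467/2420 = 0.1930.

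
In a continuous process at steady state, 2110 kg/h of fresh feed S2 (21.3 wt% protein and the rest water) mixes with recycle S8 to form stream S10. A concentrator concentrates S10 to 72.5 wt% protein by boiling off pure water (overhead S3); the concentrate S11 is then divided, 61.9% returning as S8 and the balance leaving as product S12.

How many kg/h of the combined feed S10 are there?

3117 kg/h

Overall protein balance (none leaves overhead): protein in fresh feed = protein in product, i.e. 2110×0.213 = (1−0.619)·S11·0.725.
S11 = 449.43/(0.725×0.381) = 1627 kg/h.
Recycle S8 = 0.619×1627 = 1007.1 kg/h.
Combined feed S10 = 2110 + 1007.1 = 3117.1 kg/h.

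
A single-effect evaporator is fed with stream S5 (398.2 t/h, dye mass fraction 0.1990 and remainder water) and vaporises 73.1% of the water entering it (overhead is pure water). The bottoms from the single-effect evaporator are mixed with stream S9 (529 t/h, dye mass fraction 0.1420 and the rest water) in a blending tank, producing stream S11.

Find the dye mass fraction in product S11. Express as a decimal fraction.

0.2224

Vapour removed = 0.731×0.801×398.2 = 233.16 t/h; concentrate = 165.04 t/h.
dye reaching the mixer = 79.242 (from concentrate) + 529×0.142 = 154.36 t/h.
Product flow = 165.04 + 529 = 694.04 t/h; dye fraction = 0.2224.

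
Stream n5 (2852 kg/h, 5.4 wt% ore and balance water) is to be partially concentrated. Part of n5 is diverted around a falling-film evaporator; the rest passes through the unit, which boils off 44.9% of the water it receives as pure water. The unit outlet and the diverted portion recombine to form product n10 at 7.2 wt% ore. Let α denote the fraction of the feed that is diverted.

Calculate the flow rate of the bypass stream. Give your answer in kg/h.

All 2852×0.054 = 154.01 kg/h of ore reaches n10, so n10 = 154.01/0.072 = 2139 kg/h and vapour = 713 kg/h.
The evaporator receives (1−α)·2852 of feed at 0.946 water and removes 0.449 of that water:
0.449×0.946×(1−α)×2852 = 713
(1−α) = 713/1211.4 = 0.5886;  α = 0.4114.
Bypass flow = 0.4114×2852 = 1173.4 kg/h.

1173 kg/h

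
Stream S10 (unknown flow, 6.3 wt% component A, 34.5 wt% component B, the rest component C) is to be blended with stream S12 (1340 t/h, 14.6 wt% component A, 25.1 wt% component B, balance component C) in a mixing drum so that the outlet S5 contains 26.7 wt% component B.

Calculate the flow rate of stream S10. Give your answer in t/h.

274.9 t/h

Let S10 be the unknown flow. Total out = 1340 + S10.
component B balance: 336.34 + 0.345·S10 = 0.267·(1340 + S10)
(0.345 − 0.267)·S10 = 0.267×1340 − 336.34 = 21.44
S10 = 21.44 / 0.078 = 274.87 t/h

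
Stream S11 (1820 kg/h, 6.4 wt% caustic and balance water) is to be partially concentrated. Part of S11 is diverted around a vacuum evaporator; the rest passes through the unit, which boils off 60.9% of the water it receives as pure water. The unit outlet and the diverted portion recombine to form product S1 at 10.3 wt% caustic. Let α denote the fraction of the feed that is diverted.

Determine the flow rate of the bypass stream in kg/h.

All 1820×0.064 = 116.48 kg/h of caustic reaches S1, so S1 = 116.48/0.103 = 1130.9 kg/h and vapour = 689.13 kg/h.
The evaporator receives (1−α)·1820 of feed at 0.936 water and removes 0.609 of that water:
0.609×0.936×(1−α)×1820 = 689.13
(1−α) = 689.13/1037.4 = 0.6643;  α = 0.3357.
Bypass flow = 0.3357×1820 = 611.06 kg/h.

611.1 kg/h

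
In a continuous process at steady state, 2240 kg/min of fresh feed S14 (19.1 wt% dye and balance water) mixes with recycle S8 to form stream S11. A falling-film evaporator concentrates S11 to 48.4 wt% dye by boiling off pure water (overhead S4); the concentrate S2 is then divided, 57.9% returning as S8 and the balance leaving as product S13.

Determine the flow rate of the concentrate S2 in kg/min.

Overall dye balance (none leaves overhead): dye in fresh feed = dye in product, i.e. 2240×0.191 = (1−0.579)·S2·0.484.
S2 = 427.84/(0.484×0.421) = 2099.7 kg/min.

2100 kg/min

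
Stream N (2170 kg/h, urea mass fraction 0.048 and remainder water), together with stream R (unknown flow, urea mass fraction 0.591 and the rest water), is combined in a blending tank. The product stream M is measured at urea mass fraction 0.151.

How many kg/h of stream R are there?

508 kg/h

Let R be the unknown flow. Total out = 2170 + R.
urea balance: 104.16 + 0.591·R = 0.151·(2170 + R)
(0.591 − 0.151)·R = 0.151×2170 − 104.16 = 223.51
R = 223.51 / 0.440 = 507.98 kg/h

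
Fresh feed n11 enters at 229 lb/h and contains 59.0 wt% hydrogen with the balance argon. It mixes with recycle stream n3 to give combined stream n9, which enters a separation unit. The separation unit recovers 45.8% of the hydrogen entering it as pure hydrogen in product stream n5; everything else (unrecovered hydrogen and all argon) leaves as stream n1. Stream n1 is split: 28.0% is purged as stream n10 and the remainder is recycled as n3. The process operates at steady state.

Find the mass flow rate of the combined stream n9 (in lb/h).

556.9 lb/h

argon enters only via n11 and leaves only via the purge: 229×0.410 = 0.280×(argon in n1), and the separation unit passes all argon, so argon in n9 = argon in n1 = 335.32 lb/h.
hydrogen in n9: m_A = 229×0.590 + (1−0.280)·(1−0.458)·m_A, so m_A = 135.11/0.6098 = 221.58 lb/h.
n9 = 221.58 + 335.32 = 556.9 lb/h.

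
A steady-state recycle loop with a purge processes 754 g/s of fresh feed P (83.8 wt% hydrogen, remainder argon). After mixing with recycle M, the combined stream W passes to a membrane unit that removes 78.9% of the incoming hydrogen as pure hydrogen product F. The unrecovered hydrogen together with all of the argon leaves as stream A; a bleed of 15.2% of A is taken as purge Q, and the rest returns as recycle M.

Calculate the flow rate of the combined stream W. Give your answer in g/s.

argon enters only via P and leaves only via the purge: 754×0.162 = 0.152×(argon in A), and the membrane unit passes all argon, so argon in W = argon in A = 803.61 g/s.
hydrogen in W: m_A = 754×0.838 + (1−0.152)·(1−0.789)·m_A, so m_A = 631.85/0.8211 = 769.55 g/s.
W = 769.55 + 803.61 = 1573.2 g/s.

1573 g/s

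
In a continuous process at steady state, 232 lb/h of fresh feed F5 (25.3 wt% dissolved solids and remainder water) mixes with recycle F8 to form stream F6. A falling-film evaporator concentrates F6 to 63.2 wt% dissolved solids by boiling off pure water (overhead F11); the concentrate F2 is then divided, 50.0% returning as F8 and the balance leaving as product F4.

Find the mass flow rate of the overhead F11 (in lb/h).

Overall dissolved solids balance (none leaves overhead): dissolved solids in fresh feed = dissolved solids in product, i.e. 232×0.253 = (1−0.500)·F2·0.632.
F2 = 58.696/(0.632×0.500) = 185.75 lb/h.
Recycle F8 = 0.500×185.75 = 92.873 lb/h.
Combined feed F6 = 232 + 92.873 = 324.87 lb/h.
Overhead F11 = F6 − F2 = 324.87 − 185.75 = 139.13 lb/h.

139.1 lb/h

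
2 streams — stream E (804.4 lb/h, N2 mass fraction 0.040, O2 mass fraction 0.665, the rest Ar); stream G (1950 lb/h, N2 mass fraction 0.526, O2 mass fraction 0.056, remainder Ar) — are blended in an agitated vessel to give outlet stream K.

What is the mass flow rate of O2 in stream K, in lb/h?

O2 out = O2 in = 804.4×0.665 + 1950×0.056 = 644.13 lb/h.

644.1 lb/h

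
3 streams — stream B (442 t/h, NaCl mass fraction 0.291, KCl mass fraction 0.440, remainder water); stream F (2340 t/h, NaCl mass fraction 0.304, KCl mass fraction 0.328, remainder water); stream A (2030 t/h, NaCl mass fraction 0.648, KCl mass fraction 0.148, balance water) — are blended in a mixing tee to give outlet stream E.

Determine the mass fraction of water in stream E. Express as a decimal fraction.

0.290

Total flow out = 442 + 2340 + 2030 = 4812 t/h.
water in = 442×0.269 + 2340×0.368 + 2030×0.204 = 1394.1 t/h.
water mass fraction in E = 1394.1/4812 = 0.290.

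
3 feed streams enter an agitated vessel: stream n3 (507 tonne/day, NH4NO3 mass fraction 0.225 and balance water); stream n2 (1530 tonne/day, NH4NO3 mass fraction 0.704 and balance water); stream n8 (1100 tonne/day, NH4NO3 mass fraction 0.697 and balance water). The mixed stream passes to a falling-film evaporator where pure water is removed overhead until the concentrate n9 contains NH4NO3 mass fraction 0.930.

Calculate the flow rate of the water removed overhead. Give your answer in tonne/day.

NH4NO3 entering = 507×0.225 + 1530×0.704 + 1100×0.697 = 1957.9 tonne/day.
All NH4NO3 reports to n9, so n9 = 1957.9/0.930 = 2105.3 tonne/day.
Total feed = 3137 tonne/day; overhead = 3137 − 2105.3 = 1031.7 tonne/day.

1032 tonne/day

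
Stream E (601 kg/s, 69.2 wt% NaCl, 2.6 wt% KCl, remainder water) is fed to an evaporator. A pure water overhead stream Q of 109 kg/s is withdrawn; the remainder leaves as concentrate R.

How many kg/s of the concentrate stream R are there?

492 kg/s

Concentrate = 601 − 109 = 492 kg/s.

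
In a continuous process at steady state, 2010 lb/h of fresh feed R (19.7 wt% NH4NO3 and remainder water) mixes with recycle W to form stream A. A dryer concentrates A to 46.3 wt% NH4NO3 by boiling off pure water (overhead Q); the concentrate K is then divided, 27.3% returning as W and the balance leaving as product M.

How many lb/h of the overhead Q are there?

1155 lb/h

Overall NH4NO3 balance (none leaves overhead): NH4NO3 in fresh feed = NH4NO3 in product, i.e. 2010×0.197 = (1−0.273)·K·0.463.
K = 395.97/(0.463×0.727) = 1176.4 lb/h.
Recycle W = 0.273×1176.4 = 321.15 lb/h.
Combined feed A = 2010 + 321.15 = 2331.2 lb/h.
Overhead Q = A − K = 2331.2 − 1176.4 = 1154.8 lb/h.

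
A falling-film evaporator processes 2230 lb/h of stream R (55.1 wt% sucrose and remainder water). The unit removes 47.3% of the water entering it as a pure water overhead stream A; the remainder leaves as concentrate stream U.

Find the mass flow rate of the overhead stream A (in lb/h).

water entering = 2230×0.449 = 1001.3 lb/h; overhead removed = 0.473×1001.3 = 473.6 lb/h.

473.6 lb/h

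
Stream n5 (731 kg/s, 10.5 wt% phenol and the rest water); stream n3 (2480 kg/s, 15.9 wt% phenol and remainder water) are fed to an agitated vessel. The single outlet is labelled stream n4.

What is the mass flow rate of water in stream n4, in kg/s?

water out = water in = 731×0.895 + 2480×0.841 = 2739.9 kg/s.

2740 kg/s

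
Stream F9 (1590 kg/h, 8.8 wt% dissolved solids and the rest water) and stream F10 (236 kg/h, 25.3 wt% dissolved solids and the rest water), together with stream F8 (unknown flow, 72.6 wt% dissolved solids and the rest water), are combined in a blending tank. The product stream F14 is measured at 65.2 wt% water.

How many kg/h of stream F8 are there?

1153 kg/h

Let F8 be the unknown flow. Total out = 1826 + F8.
water balance: 1626.4 + 0.274·F8 = 0.652·(1826 + F8)
(0.274 − 0.652)·F8 = 0.652×1826 − 1626.4 = -435.82
F8 = -435.82 / -0.378 = 1153 kg/h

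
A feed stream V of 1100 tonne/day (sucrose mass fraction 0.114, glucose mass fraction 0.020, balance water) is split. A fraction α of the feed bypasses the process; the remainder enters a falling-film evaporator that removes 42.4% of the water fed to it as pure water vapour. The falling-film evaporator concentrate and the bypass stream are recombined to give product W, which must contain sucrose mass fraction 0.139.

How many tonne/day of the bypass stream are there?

561.2 tonne/day

All 1100×0.114 = 125.4 tonne/day of sucrose reaches W, so W = 125.4/0.139 = 902.16 tonne/day and vapour = 197.84 tonne/day.
The evaporator receives (1−α)·1100 of feed at 0.866 water and removes 0.424 of that water:
0.424×0.866×(1−α)×1100 = 197.84
(1−α) = 197.84/403.9 = 0.4898;  α = 0.5102.
Bypass flow = 0.5102×1100 = 561.19 tonne/day.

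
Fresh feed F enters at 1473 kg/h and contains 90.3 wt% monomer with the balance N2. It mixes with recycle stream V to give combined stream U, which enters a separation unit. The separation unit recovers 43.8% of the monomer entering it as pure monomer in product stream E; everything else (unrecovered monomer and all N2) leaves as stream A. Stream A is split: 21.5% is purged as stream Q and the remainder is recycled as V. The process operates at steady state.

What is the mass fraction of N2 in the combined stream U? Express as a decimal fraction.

0.218

N2 enters only via F and leaves only via the purge: 1473×0.097 = 0.215×(N2 in A), and the separation unit passes all N2, so N2 in U = N2 in A = 664.56 kg/h.
monomer in U: m_A = 1473×0.903 + (1−0.215)·(1−0.438)·m_A, so m_A = 1330.1/0.5588 = 2380.2 kg/h.
U = 2380.2 + 664.56 = 3044.7 kg/h.
N2 fraction in U = 664.56/3044.7 = 0.218.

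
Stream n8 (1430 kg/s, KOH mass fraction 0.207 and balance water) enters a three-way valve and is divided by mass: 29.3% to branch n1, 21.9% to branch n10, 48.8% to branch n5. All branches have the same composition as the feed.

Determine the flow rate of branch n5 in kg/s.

Branch n5 flow = 0.488×1430 = 697.84 kg/s.

697.8 kg/s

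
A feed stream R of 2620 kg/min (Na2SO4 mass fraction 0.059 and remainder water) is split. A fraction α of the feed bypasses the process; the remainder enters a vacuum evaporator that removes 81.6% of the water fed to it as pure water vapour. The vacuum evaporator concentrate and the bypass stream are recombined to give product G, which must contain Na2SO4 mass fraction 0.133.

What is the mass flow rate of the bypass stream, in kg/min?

721.5 kg/min

All 2620×0.059 = 154.58 kg/min of Na2SO4 reaches G, so G = 154.58/0.133 = 1162.3 kg/min and vapour = 1457.7 kg/min.
The evaporator receives (1−α)·2620 of feed at 0.941 water and removes 0.816 of that water:
0.816×0.941×(1−α)×2620 = 1457.7
(1−α) = 1457.7/2011.8 = 0.7246;  α = 0.2754.
Bypass flow = 0.2754×2620 = 721.54 kg/min.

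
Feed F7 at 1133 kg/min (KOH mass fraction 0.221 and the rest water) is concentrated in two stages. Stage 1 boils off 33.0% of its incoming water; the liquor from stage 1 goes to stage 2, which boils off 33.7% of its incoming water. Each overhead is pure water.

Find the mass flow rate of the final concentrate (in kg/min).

642.5 kg/min

water in feed = 1133×0.779 = 882.61 kg/min.
After stage 1: water left = (1−0.330)×882.61 = 591.35; stream total = 841.74 kg/min.
After stage 2: water left = (1−0.337)×591.35 = 392.06; final concentrate = 642.46 kg/min.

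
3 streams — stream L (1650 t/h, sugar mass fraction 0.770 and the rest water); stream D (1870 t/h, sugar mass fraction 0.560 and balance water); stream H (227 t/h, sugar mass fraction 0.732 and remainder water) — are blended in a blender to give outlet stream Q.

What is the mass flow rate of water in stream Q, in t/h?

1263 t/h

water out = water in = 1650×0.230 + 1870×0.440 + 227×0.268 = 1263.1 t/h.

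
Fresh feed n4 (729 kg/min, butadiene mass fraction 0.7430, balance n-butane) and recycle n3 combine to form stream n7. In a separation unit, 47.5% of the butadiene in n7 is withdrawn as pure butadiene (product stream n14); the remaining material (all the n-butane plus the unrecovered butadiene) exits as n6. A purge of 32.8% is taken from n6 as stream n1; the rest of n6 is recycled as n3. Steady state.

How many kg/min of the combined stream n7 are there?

n-butane enters only via n4 and leaves only via the purge: 729×0.257 = 0.328×(n-butane in n6), and the separation unit passes all n-butane, so n-butane in n7 = n-butane in n6 = 571.2 kg/min.
butadiene in n7: m_A = 729×0.743 + (1−0.328)·(1−0.475)·m_A, so m_A = 541.65/0.6472 = 836.91 kg/min.
n7 = 836.91 + 571.2 = 1408.1 kg/min.

1408 kg/min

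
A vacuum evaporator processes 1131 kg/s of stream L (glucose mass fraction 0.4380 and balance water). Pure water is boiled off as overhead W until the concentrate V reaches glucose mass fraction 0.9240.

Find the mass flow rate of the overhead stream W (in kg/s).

glucose is conserved: 1131×0.438 = 495.38 kg/s all reports to the concentrate.
Concentrate = 495.38/(target fraction) = 536.12 kg/s.
Overhead = 1131 − 536.12 = 594.88 kg/s.

594.9 kg/s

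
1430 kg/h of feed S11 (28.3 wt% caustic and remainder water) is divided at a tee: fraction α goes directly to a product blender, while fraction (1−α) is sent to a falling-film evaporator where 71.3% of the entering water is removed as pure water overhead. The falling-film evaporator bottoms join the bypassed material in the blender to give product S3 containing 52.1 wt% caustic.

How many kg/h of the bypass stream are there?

152.2 kg/h

All 1430×0.283 = 404.69 kg/h of caustic reaches S3, so S3 = 404.69/0.521 = 776.76 kg/h and vapour = 653.24 kg/h.
The evaporator receives (1−α)·1430 of feed at 0.717 water and removes 0.713 of that water:
0.713×0.717×(1−α)×1430 = 653.24
(1−α) = 653.24/731.05 = 0.8936;  α = 0.1064.
Bypass flow = 0.1064×1430 = 152.19 kg/h.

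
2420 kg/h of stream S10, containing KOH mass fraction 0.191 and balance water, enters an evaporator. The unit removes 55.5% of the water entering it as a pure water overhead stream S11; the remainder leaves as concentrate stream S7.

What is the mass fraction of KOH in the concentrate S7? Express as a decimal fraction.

0.347

KOH is not removed: 2420×0.191 = 462.22 kg/h of KOH enters S7.
water entering = 2420×0.809 = 1957.8 kg/h; overhead removed = 0.555×1957.8 = 1086.6 kg/h.
Concentrate = 2420 − 1086.6 = 1333.4 kg/h.
Mass fraction = 462.22/1333.4 = 0.347.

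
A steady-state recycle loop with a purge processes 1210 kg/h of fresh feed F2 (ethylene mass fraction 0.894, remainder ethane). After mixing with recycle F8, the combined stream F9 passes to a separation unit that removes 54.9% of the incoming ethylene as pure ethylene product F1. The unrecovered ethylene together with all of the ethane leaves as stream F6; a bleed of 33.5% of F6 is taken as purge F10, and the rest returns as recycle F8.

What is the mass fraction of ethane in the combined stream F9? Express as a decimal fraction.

0.199

ethane enters only via F2 and leaves only via the purge: 1210×0.106 = 0.335×(ethane in F6), and the separation unit passes all ethane, so ethane in F9 = ethane in F6 = 382.87 kg/h.
ethylene in F9: m_A = 1210×0.894 + (1−0.335)·(1−0.549)·m_A, so m_A = 1081.7/0.7001 = 1545.2 kg/h.
F9 = 1545.2 + 382.87 = 1928 kg/h.
ethane fraction in F9 = 382.87/1928 = 0.199.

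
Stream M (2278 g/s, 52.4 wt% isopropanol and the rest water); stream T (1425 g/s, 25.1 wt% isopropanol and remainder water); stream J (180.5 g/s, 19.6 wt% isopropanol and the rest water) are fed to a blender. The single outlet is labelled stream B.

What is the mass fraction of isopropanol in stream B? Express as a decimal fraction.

0.409

Total flow out = 2278 + 1425 + 180.5 = 3883.5 g/s.
isopropanol in = 2278×0.524 + 1425×0.251 + 180.5×0.196 = 1586.7 g/s.
isopropanol mass fraction in B = 1586.7/3883.5 = 0.409.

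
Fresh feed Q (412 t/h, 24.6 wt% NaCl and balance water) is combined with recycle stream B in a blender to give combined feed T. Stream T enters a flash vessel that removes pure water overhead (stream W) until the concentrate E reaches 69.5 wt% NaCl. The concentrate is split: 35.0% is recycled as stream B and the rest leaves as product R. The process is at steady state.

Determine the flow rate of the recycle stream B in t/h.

78.52 t/h

Overall NaCl balance (none leaves overhead): NaCl in fresh feed = NaCl in product, i.e. 412×0.246 = (1−0.350)·E·0.695.
E = 101.35/(0.695×0.650) = 224.35 t/h.
Recycle B = 0.350×224.35 = 78.524 t/h.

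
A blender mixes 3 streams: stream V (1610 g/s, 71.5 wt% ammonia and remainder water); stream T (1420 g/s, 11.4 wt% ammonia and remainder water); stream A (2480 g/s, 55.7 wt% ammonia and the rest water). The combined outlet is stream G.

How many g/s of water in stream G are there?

water out = water in = 1610×0.285 + 1420×0.886 + 2480×0.443 = 2815.6 g/s.

2816 g/s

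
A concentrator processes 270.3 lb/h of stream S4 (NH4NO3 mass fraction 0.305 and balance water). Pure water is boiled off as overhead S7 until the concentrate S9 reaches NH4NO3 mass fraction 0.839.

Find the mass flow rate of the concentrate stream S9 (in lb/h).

98.26 lb/h

NH4NO3 is conserved: 270.3×0.305 = 82.442 lb/h all reports to the concentrate.
Concentrate = 82.442/(target fraction) = 98.262 lb/h.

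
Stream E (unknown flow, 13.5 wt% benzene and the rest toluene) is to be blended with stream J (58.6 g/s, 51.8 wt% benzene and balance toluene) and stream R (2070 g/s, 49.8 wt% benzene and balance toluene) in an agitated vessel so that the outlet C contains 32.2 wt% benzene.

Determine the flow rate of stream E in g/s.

Let E be the unknown flow. Total out = 2128.6 + E.
benzene balance: 1061.2 + 0.135·E = 0.322·(2128.6 + E)
(0.135 − 0.322)·E = 0.322×2128.6 − 1061.2 = -375.81
E = -375.81 / -0.187 = 2009.7 g/s

2010 g/s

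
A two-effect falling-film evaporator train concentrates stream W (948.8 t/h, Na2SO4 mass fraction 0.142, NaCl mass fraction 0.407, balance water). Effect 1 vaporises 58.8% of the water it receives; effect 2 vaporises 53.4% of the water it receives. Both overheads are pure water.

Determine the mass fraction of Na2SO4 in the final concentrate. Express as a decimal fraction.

water in feed = 948.8×0.451 = 427.91 t/h.
After stage 1: water left = (1−0.588)×427.91 = 176.3; stream total = 697.19 t/h.
After stage 2: water left = (1−0.534)×176.3 = 82.155; final concentrate = 603.05 t/h.
Na2SO4 fraction = 134.73/603.05 = 0.223.

0.223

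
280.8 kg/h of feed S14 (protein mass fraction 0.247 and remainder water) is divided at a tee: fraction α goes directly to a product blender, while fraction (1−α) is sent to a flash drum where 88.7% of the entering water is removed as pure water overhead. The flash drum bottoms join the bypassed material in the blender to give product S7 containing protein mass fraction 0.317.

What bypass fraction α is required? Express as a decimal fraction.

0.669

All 280.8×0.247 = 69.358 kg/h of protein reaches S7, so S7 = 69.358/0.317 = 218.79 kg/h and vapour = 62.006 kg/h.
The evaporator receives (1−α)·280.8 of feed at 0.753 water and removes 0.887 of that water:
0.887×0.753×(1−α)×280.8 = 62.006
(1−α) = 62.006/187.55 = 0.3306;  α = 0.6694.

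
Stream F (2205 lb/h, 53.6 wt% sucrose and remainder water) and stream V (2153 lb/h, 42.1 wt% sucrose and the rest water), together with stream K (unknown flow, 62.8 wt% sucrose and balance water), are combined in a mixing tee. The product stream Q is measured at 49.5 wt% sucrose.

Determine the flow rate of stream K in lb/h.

Let K be the unknown flow. Total out = 4358 + K.
sucrose balance: 2088.3 + 0.628·K = 0.495·(4358 + K)
(0.628 − 0.495)·K = 0.495×4358 − 2088.3 = 68.917
K = 68.917 / 0.133 = 518.17 lb/h

518.2 lb/h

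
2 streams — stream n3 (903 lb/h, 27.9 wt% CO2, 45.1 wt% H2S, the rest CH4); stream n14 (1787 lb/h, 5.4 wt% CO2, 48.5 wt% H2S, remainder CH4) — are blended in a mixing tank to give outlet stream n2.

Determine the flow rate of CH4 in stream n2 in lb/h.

CH4 out = CH4 in = 903×0.270 + 1787×0.461 = 1067.6 lb/h.

1068 lb/h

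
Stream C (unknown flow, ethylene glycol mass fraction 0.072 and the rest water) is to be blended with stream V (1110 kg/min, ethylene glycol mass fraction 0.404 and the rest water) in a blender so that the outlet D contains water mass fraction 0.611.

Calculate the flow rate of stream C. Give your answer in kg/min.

Let C be the unknown flow. Total out = 1110 + C.
water balance: 661.56 + 0.928·C = 0.611·(1110 + C)
(0.928 − 0.611)·C = 0.611×1110 − 661.56 = 16.65
C = 16.65 / 0.317 = 52.524 kg/min

52.52 kg/min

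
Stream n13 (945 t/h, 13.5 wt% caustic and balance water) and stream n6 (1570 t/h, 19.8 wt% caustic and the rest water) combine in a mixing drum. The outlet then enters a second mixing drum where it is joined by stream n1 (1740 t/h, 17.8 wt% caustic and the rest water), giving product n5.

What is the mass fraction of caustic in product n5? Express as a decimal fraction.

Overall, product flow = 4255 t/h.
caustic in = 945×0.135 + 1570×0.198 + 1740×0.178 = 748.15 t/h.
caustic fraction in n5 = 0.1758.

0.1758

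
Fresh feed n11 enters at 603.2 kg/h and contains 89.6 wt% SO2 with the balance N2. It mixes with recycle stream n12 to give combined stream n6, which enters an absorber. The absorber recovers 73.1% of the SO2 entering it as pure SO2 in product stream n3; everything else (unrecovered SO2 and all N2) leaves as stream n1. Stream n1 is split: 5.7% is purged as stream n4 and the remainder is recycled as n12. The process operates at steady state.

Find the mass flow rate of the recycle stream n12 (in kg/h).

1222 kg/h

N2 enters only via n11 and leaves only via the purge: 603.2×0.104 = 0.057×(N2 in n1), and the absorber passes all N2, so N2 in n6 = N2 in n1 = 1100.6 kg/h.
SO2 in n6: m_A = 603.2×0.896 + (1−0.057)·(1−0.731)·m_A, so m_A = 540.47/0.7463 = 724.16 kg/h.
n1 = (1−0.731)×724.16 + 1100.6 = 1295.4 kg/h.
Recycle n12 = (1−0.057)×1295.4 = 1221.5 kg/h.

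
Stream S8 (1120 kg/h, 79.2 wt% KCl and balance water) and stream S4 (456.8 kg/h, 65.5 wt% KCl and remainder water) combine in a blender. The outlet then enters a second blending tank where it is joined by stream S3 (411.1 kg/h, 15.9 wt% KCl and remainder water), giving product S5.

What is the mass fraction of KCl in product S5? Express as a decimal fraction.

Overall, product flow = 1987.9 kg/h.
KCl in = 1120×0.792 + 456.8×0.655 + 411.1×0.159 = 1251.6 kg/h.
KCl fraction in S5 = 0.630.

0.630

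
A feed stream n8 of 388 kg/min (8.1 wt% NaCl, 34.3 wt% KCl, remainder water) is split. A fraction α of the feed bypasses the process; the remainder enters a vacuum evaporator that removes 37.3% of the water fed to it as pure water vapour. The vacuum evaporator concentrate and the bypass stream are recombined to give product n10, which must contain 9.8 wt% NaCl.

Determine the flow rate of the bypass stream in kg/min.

74.73 kg/min

All 388×0.081 = 31.428 kg/min of NaCl reaches n10, so n10 = 31.428/0.098 = 320.69 kg/min and vapour = 67.306 kg/min.
The evaporator receives (1−α)·388 of feed at 0.576 water and removes 0.373 of that water:
0.373×0.576×(1−α)×388 = 67.306
(1−α) = 67.306/83.361 = 0.8074;  α = 0.1926.
Bypass flow = 0.1926×388 = 74.727 kg/min.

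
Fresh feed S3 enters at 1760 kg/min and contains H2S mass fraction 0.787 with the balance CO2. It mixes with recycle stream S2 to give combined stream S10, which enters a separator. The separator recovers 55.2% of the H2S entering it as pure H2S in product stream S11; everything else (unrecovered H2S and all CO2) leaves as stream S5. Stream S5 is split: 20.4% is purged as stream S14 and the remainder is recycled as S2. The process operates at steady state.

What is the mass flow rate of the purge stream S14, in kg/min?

571.6 kg/min

CO2 enters only via S3 and leaves only via the purge: 1760×0.213 = 0.204×(CO2 in S5), and the separator passes all CO2, so CO2 in S10 = CO2 in S5 = 1837.6 kg/min.
H2S in S10: m_A = 1760×0.787 + (1−0.204)·(1−0.552)·m_A, so m_A = 1385.1/0.6434 = 2152.8 kg/min.
S5 = (1−0.552)×2152.8 + 1837.6 = 2802.1 kg/min.
Purge S14 = 0.204×2802.1 = 571.63 kg/min.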